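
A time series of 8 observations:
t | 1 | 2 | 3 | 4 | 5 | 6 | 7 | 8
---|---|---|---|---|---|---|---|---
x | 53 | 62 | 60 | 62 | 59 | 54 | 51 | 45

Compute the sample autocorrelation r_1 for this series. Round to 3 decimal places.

0.430

Mean x̄ = (53 + 62 + 60 + 62 + 59 + 54 + 51 + 45)/8 = 55.7500
Deviations from mean: -2.7500, 6.2500, 4.2500, 6.2500, 3.2500, -1.7500, -4.7500, -10.7500
Σ(x_t−x̄)(x_{t+1}−x̄) = (-17.1875) + (26.5625) + (26.5625) + (20.3125) + (-5.6875) + (8.3125) + (51.0625) = 109.9375
Denominator Σ(x_t−x̄)² = 255.5000
r_1 = 109.9375 / 255.5000 = 0.430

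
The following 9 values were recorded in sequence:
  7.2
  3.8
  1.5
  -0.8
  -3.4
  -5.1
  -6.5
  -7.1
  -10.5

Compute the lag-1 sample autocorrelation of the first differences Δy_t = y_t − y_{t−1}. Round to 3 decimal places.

First differences Δy: -3.4, -2.3, -2.3, -2.6, -1.7, -1.4, -0.6, -3.4
Mean of differences = -2.2125
Numerator Σ(Δy_t−Δȳ)(Δy_{t+1}−Δȳ) = -0.2414
Denominator Σ(Δy_t−Δȳ)² = 6.5088
r_1(Δy) = -0.2414 / 6.5088 = -0.037

-0.037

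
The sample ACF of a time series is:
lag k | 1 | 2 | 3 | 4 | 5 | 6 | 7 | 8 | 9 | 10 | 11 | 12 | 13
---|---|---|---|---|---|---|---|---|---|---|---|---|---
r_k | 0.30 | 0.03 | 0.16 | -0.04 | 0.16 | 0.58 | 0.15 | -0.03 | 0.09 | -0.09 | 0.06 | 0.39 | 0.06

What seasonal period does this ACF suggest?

The largest autocorrelation is r_6 = 0.58, with a weaker echo at lag 12 (0.39); the remaining lags stay at or below 0.30. The elevated value at lag 1 (0.30), dropping to 0.03 at lag 2, reflects decaying short-term dependence rather than seasonality.
The dominant spike at lag 6 indicates a seasonal period of 6.

6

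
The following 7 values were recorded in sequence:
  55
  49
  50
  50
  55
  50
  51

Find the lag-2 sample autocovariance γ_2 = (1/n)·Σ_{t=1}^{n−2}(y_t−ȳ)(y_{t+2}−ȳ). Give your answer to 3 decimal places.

Mean ȳ = (55 + 49 + 50 + 50 + 55 + 50 + 51)/7 = 51.4286
Deviations: 3.5714, -2.4286, -1.4286, -1.4286, 3.5714, -1.4286, -0.4286
Σ_{t=1}^{5}(y_t−ȳ)(y_{t+2}−ȳ) = -6.2245
γ_2 = -6.2245 / 7 = -0.889

-0.889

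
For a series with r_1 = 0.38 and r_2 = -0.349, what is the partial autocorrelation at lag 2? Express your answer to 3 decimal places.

φ_{22} = (r_2 − r_1²) / (1 − r_1²)
r_1² = (0.38)² = 0.1444
Numerator = -0.349 − 0.1444 = -0.4934; denominator = 1 − 0.1444 = 0.8556
φ_{22} = -0.4934 / 0.8556 = -0.577

-0.577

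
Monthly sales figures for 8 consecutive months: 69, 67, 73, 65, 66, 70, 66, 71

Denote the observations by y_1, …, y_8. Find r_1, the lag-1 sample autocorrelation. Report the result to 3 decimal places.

-0.515

Mean ȳ = (69 + 67 + 73 + 65 + 66 + 70 + 66 + 71)/8 = 68.3750
Numerator Σ_{t=1}^{7}(y_t−ȳ)(y_{t+1}−ȳ) = -28.7656
Denominator Σ(y_t−ȳ)² = 55.8750
r_1 = -28.7656 / 55.8750 = -0.515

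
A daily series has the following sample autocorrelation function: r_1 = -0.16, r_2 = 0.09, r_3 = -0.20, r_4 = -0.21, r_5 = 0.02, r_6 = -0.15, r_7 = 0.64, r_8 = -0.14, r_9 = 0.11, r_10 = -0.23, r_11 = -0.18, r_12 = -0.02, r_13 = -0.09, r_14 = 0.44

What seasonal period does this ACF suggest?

7

The largest autocorrelation is r_7 = 0.64, with a weaker echo at lag 14 (0.44); the remaining lags stay at or below 0.11.
The dominant spike at lag 7 indicates a seasonal period of 7.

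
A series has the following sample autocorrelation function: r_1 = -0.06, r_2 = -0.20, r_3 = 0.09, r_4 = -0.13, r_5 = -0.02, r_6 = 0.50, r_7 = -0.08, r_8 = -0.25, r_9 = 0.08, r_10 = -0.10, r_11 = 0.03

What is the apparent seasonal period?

The largest autocorrelation is r_6 = 0.50; the remaining lags stay at or below 0.09.
The dominant spike at lag 6 indicates a seasonal period of 6.

6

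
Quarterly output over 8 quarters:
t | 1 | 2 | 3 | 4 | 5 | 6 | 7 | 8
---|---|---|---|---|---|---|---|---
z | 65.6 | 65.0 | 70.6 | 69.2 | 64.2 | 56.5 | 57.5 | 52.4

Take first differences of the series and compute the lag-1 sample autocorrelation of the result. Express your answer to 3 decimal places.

First differences Δz: -0.6, 5.6, -1.4, -5.0, -7.7, 1.0, -5.1
Mean of differences = -1.8857
Numerator Σ(Δz_t−Δz̄)(Δz_{t+1}−Δz̄) = 3.8012
Denominator Σ(Δz_t−Δz̄)² = 120.0886
r_1(Δz) = 3.8012 / 120.0886 = 0.032

0.032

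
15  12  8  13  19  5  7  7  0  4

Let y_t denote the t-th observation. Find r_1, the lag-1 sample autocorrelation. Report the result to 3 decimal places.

0.295

Mean ȳ = (15 + 12 + 8 + 13 + 19 + 5 + 7 + 7 + 0 + 4)/10 = 9.0000
Numerator Σ_{t=1}^{9}(y_t−ȳ)(y_{t+1}−ȳ) = 86.0000
Denominator Σ(y_t−ȳ)² = 292.0000
r_1 = 86.0000 / 292.0000 = 0.295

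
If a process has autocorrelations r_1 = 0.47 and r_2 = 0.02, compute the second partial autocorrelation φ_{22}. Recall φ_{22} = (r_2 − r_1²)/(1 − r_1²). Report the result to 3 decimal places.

-0.258

φ_{22} = (r_2 − r_1²) / (1 − r_1²)
r_1² = (0.47)² = 0.2209
Numerator = 0.02 − 0.2209 = -0.2009; denominator = 1 − 0.2209 = 0.7791
φ_{22} = -0.2009 / 0.7791 = -0.258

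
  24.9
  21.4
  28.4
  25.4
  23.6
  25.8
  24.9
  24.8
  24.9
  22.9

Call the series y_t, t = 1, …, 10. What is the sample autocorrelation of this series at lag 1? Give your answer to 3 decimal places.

Mean ȳ = (24.9 + 21.4 + 28.4 + 25.4 + 23.6 + 25.8 + 24.9 + 24.8 + 24.9 + 22.9)/10 = 24.7000
Numerator Σ_{t=1}^{9}(y_t−ȳ)(y_{t+1}−ȳ) = -12.3600
Denominator Σ(y_t−ȳ)² = 30.8600
r_1 = -12.3600 / 30.8600 = -0.401

-0.401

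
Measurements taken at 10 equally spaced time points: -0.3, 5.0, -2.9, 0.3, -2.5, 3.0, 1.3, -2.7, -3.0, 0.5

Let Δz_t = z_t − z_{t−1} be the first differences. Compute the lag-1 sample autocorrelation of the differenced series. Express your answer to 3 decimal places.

First differences Δz: 5.3, -7.9, 3.2, -2.8, 5.5, -1.7, -4.0, -0.3, 3.5
Mean of differences = 0.0889
Numerator Σ(Δz_t−Δz̄)(Δz_{t+1}−Δz̄) = -93.2068
Denominator Σ(Δz_t−Δz̄)² = 169.9889
r_1(Δz) = -93.2068 / 169.9889 = -0.548

-0.548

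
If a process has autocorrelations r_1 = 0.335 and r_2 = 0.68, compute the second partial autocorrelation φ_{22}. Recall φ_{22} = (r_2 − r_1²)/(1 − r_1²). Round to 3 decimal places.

φ_{22} = (r_2 − r_1²) / (1 − r_1²)
r_1² = (0.335)² = 0.112225
Numerator = 0.68 − 0.1122 = 0.5678; denominator = 1 − 0.1122 = 0.8878
φ_{22} = 0.5678 / 0.8878 = 0.640

0.640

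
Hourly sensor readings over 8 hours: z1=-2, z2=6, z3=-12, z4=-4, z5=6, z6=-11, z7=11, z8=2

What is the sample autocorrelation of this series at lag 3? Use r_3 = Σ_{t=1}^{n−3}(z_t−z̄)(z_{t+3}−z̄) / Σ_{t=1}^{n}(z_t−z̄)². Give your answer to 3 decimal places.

Mean z̄ = (-2 + 6 − 12 − 4 + 6 − 11 + 11 + 2)/8 = -0.5000
Numerator Σ_{t=1}^{5}(z_t−z̄)(z_{t+3}−z̄) = 144.2500
Denominator Σ(z_t−z̄)² = 480.0000
r_3 = 144.2500 / 480.0000 = 0.301

0.301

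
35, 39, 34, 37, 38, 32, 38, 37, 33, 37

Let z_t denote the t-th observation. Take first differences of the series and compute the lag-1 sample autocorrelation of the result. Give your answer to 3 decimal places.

-0.583

First differences Δz: 4, -5, 3, 1, -6, 6, -1, -4, 4
Mean of differences = 0.2222
Numerator Σ(Δz_t−Δz̄)(Δz_{t+1}−Δz̄) = -90.7160
Denominator Σ(Δz_t−Δz̄)² = 155.5556
r_1(Δz) = -90.7160 / 155.5556 = -0.583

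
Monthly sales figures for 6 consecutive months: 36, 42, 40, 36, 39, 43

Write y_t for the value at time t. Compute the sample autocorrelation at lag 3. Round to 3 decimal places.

0.292

Mean ȳ = (36 + 42 + 40 + 36 + 39 + 43)/6 = 39.3333
Deviations from mean: -3.3333, 2.6667, 0.6667, -3.3333, -0.3333, 3.6667
Σ(y_t−ȳ)(y_{t+3}−ȳ) = (11.1111) + (-0.8889) + (2.4444) = 12.6667
Denominator Σ(y_t−ȳ)² = 43.3333
r_3 = 12.6667 / 43.3333 = 0.292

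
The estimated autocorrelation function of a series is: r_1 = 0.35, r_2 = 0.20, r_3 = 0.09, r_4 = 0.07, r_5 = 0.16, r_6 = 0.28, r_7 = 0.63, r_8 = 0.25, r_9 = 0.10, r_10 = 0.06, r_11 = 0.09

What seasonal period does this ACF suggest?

7

The largest autocorrelation is r_7 = 0.63; the remaining lags stay at or below 0.35. The elevated value at lag 1 (0.35), dropping to 0.20 at lag 2, reflects decaying short-term dependence rather than seasonality.
The dominant spike at lag 7 indicates a seasonal period of 7.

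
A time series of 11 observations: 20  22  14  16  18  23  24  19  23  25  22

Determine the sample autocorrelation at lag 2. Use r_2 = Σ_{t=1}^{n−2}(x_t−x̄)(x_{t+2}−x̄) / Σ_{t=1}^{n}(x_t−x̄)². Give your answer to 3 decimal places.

-0.041

Mean x̄ = (20 + 22 + 14 + 16 + 18 + 23 + 24 + 19 + 23 + 25 + 22)/11 = 20.5455
Numerator Σ_{t=1}^{9}(x_t−x̄)(x_{t+2}−x̄) = -4.9587
Denominator Σ(x_t−x̄)² = 120.7273
r_2 = -4.9587 / 120.7273 = -0.041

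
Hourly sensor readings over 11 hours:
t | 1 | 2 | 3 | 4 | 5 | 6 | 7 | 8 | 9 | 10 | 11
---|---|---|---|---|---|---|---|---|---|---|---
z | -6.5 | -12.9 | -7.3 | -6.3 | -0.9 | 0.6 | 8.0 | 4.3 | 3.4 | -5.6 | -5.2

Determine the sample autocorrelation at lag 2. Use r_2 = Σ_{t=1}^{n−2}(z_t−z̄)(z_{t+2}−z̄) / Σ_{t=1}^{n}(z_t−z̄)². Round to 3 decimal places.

0.271

Mean z̄ = (-6.5 − 12.9 − 7.3 − 6.3 − 0.9 + 0.6 + 8.0 + 4.3 + 3.4 − 5.6 − 5.2)/11 = -2.5818
Numerator Σ_{t=1}^{9}(z_t−z̄)(z_{t+2}−z̄) = 103.6457
Denominator Σ(z_t−z̄)² = 381.9364
r_2 = 103.6457 / 381.9364 = 0.271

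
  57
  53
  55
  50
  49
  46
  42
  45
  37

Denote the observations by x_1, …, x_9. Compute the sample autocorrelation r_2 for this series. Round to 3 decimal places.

0.429

Mean x̄ = (57 + 53 + 55 + 50 + 49 + 46 + 42 + 45 + 37)/9 = 48.2222
Σ(x_t−x̄)(x_{t+2}−x̄) = (59.4938) + (8.4938) + (5.2716) + (-3.9506) + (-4.8395) + (7.1605) + (69.8272) = 141.4568
Denominator Σ(x_t−x̄)² = 329.5556
r_2 = 141.4568 / 329.5556 = 0.429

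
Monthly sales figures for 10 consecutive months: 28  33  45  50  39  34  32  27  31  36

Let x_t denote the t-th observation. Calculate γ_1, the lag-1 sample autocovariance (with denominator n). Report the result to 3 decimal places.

24.925

Mean x̄ = (28 + 33 + 45 + 50 + 39 + 34 + 32 + 27 + 31 + 36)/10 = 35.5000
Σ_{t=1}^{9}(x_t−x̄)(x_{t+1}−x̄) = 249.2500
γ_1 = 249.2500 / 10 = 24.925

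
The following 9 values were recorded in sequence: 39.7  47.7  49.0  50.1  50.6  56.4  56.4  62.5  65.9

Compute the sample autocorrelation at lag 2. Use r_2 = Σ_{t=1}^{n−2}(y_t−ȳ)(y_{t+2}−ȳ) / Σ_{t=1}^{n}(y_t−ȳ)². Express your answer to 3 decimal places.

0.265

Mean ȳ = (39.7 + 47.7 + 49.0 + 50.1 + 50.6 + 56.4 + 56.4 + 62.5 + 65.9)/9 = 53.1444
Σ(y_t−ȳ)(y_{t+2}−ȳ) = (55.7198) + (16.5753) + (10.5453) + (-9.9114) + (-8.2836) + (30.4575) + (41.5264) = 136.6294
Denominator Σ(y_t−ȳ)² = 514.7422
r_2 = 136.6294 / 514.7422 = 0.265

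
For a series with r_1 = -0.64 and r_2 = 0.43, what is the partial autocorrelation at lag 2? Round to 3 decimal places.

0.035

φ_{22} = (r_2 − r_1²) / (1 − r_1²)
r_1² = (-0.64)² = 0.4096
Numerator = 0.43 − 0.4096 = 0.0204; denominator = 1 − 0.4096 = 0.5904
φ_{22} = 0.0204 / 0.5904 = 0.035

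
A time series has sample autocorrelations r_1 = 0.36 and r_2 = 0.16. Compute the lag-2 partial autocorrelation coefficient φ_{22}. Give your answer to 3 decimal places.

0.035

φ_{22} = (r_2 − r_1²) / (1 − r_1²)
r_1² = (0.36)² = 0.1296
Numerator = 0.16 − 0.1296 = 0.0304; denominator = 1 − 0.1296 = 0.8704
φ_{22} = 0.0304 / 0.8704 = 0.035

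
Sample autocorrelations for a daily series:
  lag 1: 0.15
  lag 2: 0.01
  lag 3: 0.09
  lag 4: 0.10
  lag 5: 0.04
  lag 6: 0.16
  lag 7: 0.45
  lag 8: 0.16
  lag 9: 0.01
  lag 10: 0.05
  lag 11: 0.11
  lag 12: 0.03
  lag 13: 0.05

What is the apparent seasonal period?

The largest autocorrelation is r_7 = 0.45; the remaining lags stay at or below 0.16.
The dominant spike at lag 7 indicates a seasonal period of 7.

7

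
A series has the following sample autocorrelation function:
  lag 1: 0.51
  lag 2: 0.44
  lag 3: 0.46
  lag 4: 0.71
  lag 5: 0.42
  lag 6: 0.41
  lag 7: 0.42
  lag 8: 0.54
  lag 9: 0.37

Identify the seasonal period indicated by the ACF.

The largest autocorrelation is r_4 = 0.71, with a weaker echo at lag 8 (0.54); the remaining lags stay at or below 0.51. The elevated value at lag 1 (0.51), dropping to 0.44 at lag 2, reflects decaying short-term dependence rather than seasonality.
The dominant spike at lag 4 indicates a seasonal period of 4.

4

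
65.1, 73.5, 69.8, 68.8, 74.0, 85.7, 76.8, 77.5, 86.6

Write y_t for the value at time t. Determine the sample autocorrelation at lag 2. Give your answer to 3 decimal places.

0.107

Mean ȳ = (65.1 + 73.5 + 69.8 + 68.8 + 74.0 + 85.7 + 76.8 + 77.5 + 86.6)/9 = 75.3111
Σ(y_t−ȳ)(y_{t+2}−ȳ) = (56.2746) + (11.7923) + (7.2257) + (-67.6432) + (-1.9521) + (22.7401) + (16.8079) = 45.2453
Denominator Σ(y_t−ȳ)² = 424.4089
r_2 = 45.2453 / 424.4089 = 0.107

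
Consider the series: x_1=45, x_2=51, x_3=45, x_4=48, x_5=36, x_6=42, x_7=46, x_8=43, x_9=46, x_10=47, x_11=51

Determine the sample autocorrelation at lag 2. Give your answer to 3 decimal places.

Mean x̄ = (45 + 51 + 45 + 48 + 36 + 42 + 46 + 43 + 46 + 47 + 51)/11 = 45.4545
Numerator Σ_{t=1}^{9}(x_t−x̄)(x_{t+2}−x̄) = 12.6777
Denominator Σ(x_t−x̄)² = 178.7273
r_2 = 12.6777 / 178.7273 = 0.071

0.071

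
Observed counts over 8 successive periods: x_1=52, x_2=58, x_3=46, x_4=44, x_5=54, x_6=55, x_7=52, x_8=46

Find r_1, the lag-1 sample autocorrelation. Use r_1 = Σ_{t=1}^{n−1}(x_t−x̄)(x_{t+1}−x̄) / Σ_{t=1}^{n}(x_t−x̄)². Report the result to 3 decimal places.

-0.015

Mean x̄ = (52 + 58 + 46 + 44 + 54 + 55 + 52 + 46)/8 = 50.8750
Deviations from mean: 1.1250, 7.1250, -4.8750, -6.8750, 3.1250, 4.1250, 1.1250, -4.8750
Σ(x_t−x̄)(x_{t+1}−x̄) = (8.0156) + (-34.7344) + (33.5156) + (-21.4844) + (12.8906) + (4.6406) + (-5.4844) = -2.6406
Denominator Σ(x_t−x̄)² = 174.8750
r_1 = -2.6406 / 174.8750 = -0.015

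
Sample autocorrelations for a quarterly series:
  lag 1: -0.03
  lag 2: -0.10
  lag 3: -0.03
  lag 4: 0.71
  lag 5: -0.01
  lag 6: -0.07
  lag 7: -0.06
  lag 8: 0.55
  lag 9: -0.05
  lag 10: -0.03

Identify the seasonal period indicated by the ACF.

4

The largest autocorrelation is r_4 = 0.71, with a weaker echo at lag 8 (0.55); the remaining lags stay at or below -0.01.
The dominant spike at lag 4 indicates a seasonal period of 4.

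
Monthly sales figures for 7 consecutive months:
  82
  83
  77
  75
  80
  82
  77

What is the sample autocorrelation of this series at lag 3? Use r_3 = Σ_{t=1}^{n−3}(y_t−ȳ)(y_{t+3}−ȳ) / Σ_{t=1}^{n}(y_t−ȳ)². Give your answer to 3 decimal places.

Mean ȳ = (82 + 83 + 77 + 75 + 80 + 82 + 77)/7 = 79.4286
Deviations from mean: 2.5714, 3.5714, -2.4286, -4.4286, 0.5714, 2.5714, -2.4286
Numerator Σ_{t=1}^{4}(y_t−ȳ)(y_{t+3}−ȳ) = -4.8367
Denominator Σ(y_t−ȳ)² = 57.7143
r_3 = -4.8367 / 57.7143 = -0.084

-0.084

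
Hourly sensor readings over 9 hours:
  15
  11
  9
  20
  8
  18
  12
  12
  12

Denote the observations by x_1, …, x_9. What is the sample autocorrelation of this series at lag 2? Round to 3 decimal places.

0.270

Mean x̄ = (15 + 11 + 9 + 20 + 8 + 18 + 12 + 12 + 12)/9 = 13.0000
Σ(x_t−x̄)(x_{t+2}−x̄) = (-8.0000) + (-14.0000) + (20.0000) + (35.0000) + (5.0000) + (-5.0000) + (1.0000) = 34.0000
Denominator Σ(x_t−x̄)² = 126.0000
r_2 = 34.0000 / 126.0000 = 0.270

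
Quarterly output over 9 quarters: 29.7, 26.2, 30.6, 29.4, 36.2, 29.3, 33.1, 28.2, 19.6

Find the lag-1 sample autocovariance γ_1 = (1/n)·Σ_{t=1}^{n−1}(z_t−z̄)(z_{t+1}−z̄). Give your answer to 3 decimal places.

Mean z̄ = (29.7 + 26.2 + 30.6 + 29.4 + 36.2 + 29.3 + 33.1 + 28.2 + 19.6)/9 = 29.1444
Σ_{t=1}^{8}(z_t−z̄)(z_{t+1}−z̄) = 3.2447
γ_1 = 3.2447 / 9 = 0.361

0.361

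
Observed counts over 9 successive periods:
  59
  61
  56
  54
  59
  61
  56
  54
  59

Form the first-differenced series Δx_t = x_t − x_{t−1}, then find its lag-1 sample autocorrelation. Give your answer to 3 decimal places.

-0.086

First differences Δx: 2, -5, -2, 5, 2, -5, -2, 5
Mean of differences = 0.0000
Numerator Σ(Δx_t−Δx̄)(Δx_{t+1}−Δx̄) = -10.0000
Denominator Σ(Δx_t−Δx̄)² = 116.0000
r_1(Δx) = -10.0000 / 116.0000 = -0.086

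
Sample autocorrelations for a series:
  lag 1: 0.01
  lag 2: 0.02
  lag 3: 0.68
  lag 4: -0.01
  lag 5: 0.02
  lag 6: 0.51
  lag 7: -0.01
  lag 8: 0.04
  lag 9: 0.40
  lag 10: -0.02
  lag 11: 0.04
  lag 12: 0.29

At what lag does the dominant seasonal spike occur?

3

The largest autocorrelation is r_3 = 0.68, with weaker echoes at lags 6 (0.51), 9 (0.40) and 12 (0.29); the remaining lags stay at or below 0.04.
The dominant spike at lag 3 indicates a seasonal period of 3.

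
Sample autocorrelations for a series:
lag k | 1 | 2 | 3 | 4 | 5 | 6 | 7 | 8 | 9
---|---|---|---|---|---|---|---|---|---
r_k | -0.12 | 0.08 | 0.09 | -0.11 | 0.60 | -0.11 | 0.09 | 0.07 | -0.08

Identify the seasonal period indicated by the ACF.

5

The largest autocorrelation is r_5 = 0.60; the remaining lags stay at or below 0.09.
The dominant spike at lag 5 indicates a seasonal period of 5.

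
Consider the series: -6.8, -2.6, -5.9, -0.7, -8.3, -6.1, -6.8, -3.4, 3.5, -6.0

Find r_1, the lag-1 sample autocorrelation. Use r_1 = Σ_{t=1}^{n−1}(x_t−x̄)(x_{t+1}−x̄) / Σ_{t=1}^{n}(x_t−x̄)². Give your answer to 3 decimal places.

-0.208

Mean x̄ = (-6.8 − 2.6 − 5.9 − 0.7 − 8.3 − 6.1 − 6.8 − 3.4 + 3.5 − 6.0)/10 = -4.3100
Numerator Σ_{t=1}^{9}(x_t−x̄)(x_{t+1}−x̄) = -23.8791
Denominator Σ(x_t−x̄)² = 114.6890
r_1 = -23.8791 / 114.6890 = -0.208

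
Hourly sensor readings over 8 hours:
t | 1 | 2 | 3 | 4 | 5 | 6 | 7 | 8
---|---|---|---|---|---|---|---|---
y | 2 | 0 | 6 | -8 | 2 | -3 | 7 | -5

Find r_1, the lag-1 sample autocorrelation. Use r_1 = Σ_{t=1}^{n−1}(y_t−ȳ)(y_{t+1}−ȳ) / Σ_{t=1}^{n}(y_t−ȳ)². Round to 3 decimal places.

-0.663

Mean ȳ = (2 + 0 + 6 − 8 + 2 − 3 + 7 − 5)/8 = 0.1250
Deviations from mean: 1.8750, -0.1250, 5.8750, -8.1250, 1.8750, -3.1250, 6.8750, -5.1250
Σ(y_t−ȳ)(y_{t+1}−ȳ) = (-0.2344) + (-0.7344) + (-47.7344) + (-15.2344) + (-5.8594) + (-21.4844) + (-35.2344) = -126.5156
Denominator Σ(y_t−ȳ)² = 190.8750
r_1 = -126.5156 / 190.8750 = -0.663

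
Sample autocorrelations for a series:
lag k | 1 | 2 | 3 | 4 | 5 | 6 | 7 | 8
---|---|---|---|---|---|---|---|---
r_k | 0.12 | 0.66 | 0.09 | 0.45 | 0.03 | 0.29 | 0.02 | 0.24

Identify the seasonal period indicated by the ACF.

2

The largest autocorrelation is r_2 = 0.66, with weaker echoes at lags 4 (0.45), 6 (0.29) and 8 (0.24); the remaining lags stay at or below 0.12.
The dominant spike at lag 2 indicates a seasonal period of 2.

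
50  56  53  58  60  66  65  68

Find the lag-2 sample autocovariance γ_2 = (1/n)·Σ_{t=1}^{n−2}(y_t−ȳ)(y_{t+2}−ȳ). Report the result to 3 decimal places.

14.000

Mean ȳ = (50 + 56 + 53 + 58 + 60 + 66 + 65 + 68)/8 = 59.5000
Σ_{t=1}^{6}(y_t−ȳ)(y_{t+2}−ȳ) = 112.0000
γ_2 = 112.0000 / 8 = 14.000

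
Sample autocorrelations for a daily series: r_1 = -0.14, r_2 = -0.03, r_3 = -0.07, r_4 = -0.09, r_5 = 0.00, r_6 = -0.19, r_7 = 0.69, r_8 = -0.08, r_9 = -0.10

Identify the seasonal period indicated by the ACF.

The largest autocorrelation is r_7 = 0.69; the remaining lags stay at or below 0.00.
The dominant spike at lag 7 indicates a seasonal period of 7.

7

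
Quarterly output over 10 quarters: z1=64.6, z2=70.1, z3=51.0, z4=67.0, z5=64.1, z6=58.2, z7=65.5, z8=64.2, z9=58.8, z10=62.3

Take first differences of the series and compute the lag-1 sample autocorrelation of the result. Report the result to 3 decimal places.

-0.642

First differences Δz: 5.5, -19.1, 16.0, -2.9, -5.9, 7.3, -1.3, -5.4, 3.5
Mean of differences = -0.2556
Numerator Σ(Δz_t−Δz̄)(Δz_{t+1}−Δz̄) = -507.3331
Denominator Σ(Δz_t−Δz̄)² = 790.0822
r_1(Δz) = -507.3331 / 790.0822 = -0.642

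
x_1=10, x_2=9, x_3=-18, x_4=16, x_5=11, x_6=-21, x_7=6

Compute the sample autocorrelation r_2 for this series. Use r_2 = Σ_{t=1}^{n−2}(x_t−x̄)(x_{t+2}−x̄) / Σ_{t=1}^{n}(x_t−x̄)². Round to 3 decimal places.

Mean x̄ = (10 + 9 − 18 + 16 + 11 − 21 + 6)/7 = 1.8571
Numerator Σ_{t=1}^{5}(x_t−x̄)(x_{t+2}−x̄) = -527.6122
Denominator Σ(x_t−x̄)² = 1334.8571
r_2 = -527.6122 / 1334.8571 = -0.395

-0.395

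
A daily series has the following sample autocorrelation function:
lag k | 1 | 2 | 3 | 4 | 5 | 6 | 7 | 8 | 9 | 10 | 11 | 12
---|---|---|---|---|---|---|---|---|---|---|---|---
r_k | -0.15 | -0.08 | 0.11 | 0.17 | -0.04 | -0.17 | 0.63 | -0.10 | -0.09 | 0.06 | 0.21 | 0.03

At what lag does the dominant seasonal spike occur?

7

The largest autocorrelation is r_7 = 0.63; the remaining lags stay at or below 0.21.
The dominant spike at lag 7 indicates a seasonal period of 7.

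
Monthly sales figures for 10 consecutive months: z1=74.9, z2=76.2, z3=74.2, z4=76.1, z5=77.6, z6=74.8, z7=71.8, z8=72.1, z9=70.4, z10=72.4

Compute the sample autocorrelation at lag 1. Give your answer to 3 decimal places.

Mean z̄ = (74.9 + 76.2 + 74.2 + 76.1 + 77.6 + 74.8 + 71.8 + 72.1 + 70.4 + 72.4)/10 = 74.0500
Numerator Σ_{t=1}^{9}(z_t−z̄)(z_{t+1}−z̄) = 28.2375
Denominator Σ(z_t−z̄)² = 47.6450
r_1 = 28.2375 / 47.6450 = 0.593

0.593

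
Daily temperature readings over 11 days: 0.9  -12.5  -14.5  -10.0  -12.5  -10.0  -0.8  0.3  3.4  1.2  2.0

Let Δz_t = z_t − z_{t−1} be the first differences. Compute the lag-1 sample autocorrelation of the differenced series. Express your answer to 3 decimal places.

0.084

First differences Δz: -13.4, -2.0, 4.5, -2.5, 2.5, 9.2, 1.1, 3.1, -2.2, 0.8
Mean of differences = 0.1100
Numerator Σ(Δz_t−Δz̄)(Δz_{t+1}−Δz̄) = 26.7309
Denominator Σ(Δz_t−Δz̄)² = 317.1290
r_1(Δz) = 26.7309 / 317.1290 = 0.084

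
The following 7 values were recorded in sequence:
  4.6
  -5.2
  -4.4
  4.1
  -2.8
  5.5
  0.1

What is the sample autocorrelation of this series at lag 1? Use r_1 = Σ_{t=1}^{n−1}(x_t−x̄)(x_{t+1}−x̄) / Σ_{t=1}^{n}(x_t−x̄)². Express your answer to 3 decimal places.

Mean x̄ = (4.6 − 5.2 − 4.4 + 4.1 − 2.8 + 5.5 + 0.1)/7 = 0.2714
Σ(x_t−x̄)(x_{t+1}−x̄) = (-23.6835) + (25.5594) + (-17.8849) + (-11.7592) + (-16.0592) + (-0.8963) = -44.7237
Denominator Σ(x_t−x̄)² = 121.9543
r_1 = -44.7237 / 121.9543 = -0.367

-0.367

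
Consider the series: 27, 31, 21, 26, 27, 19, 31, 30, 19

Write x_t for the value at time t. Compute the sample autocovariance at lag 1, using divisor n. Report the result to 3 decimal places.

Mean x̄ = (27 + 31 + 21 + 26 + 27 + 19 + 31 + 30 + 19)/9 = 25.6667
Σ_{t=1}^{8}(x_t−x̄)(x_{t+1}−x̄) = -69.1111
γ_1 = -69.1111 / 9 = -7.679

-7.679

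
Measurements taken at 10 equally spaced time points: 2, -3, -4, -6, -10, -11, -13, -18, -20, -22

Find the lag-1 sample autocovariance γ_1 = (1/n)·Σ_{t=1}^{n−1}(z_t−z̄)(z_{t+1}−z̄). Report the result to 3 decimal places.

Mean z̄ = (2 − 3 − 4 − 6 − 10 − 11 − 13 − 18 − 20 − 22)/10 = -10.5000
Σ_{t=1}^{9}(z_t−z̄)(z_{t+1}−z̄) = 374.2500
γ_1 = 374.2500 / 10 = 37.425

37.425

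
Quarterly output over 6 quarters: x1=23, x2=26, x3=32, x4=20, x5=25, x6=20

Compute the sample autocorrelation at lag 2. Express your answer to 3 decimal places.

Mean x̄ = (23 + 26 + 32 + 20 + 25 + 20)/6 = 24.3333
Σ(x_t−x̄)(x_{t+2}−x̄) = (-10.2222) + (-7.2222) + (5.1111) + (18.7778) = 6.4444
Denominator Σ(x_t−x̄)² = 101.3333
r_2 = 6.4444 / 101.3333 = 0.064

0.064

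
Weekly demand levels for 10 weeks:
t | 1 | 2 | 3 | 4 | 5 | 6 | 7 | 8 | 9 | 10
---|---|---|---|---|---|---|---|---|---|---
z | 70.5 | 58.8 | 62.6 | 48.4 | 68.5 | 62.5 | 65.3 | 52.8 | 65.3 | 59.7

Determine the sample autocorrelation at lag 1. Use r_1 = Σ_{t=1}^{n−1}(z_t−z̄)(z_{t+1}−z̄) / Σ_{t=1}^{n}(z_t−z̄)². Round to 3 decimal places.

Mean z̄ = (70.5 + 58.8 + 62.6 + 48.4 + 68.5 + 62.5 + 65.3 + 52.8 + 65.3 + 59.7)/10 = 61.4400
Numerator Σ_{t=1}^{9}(z_t−z̄)(z_{t+1}−z̄) = -196.0116
Denominator Σ(z_t−z̄)² = 418.8840
r_1 = -196.0116 / 418.8840 = -0.468

-0.468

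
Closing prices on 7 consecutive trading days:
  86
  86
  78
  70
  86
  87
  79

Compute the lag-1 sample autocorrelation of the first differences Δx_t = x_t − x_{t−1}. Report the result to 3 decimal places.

First differences Δx: 0, -8, -8, 16, 1, -8
Mean of differences = -1.1667
Numerator Σ(Δx_t−Δx̄)(Δx_{t+1}−Δx̄) = -56.1944
Denominator Σ(Δx_t−Δx̄)² = 440.8333
r_1(Δx) = -56.1944 / 440.8333 = -0.127

-0.127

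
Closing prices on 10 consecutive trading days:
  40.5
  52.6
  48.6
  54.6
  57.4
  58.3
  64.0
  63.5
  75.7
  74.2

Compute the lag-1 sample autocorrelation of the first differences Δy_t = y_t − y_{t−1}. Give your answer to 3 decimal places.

First differences Δy: 12.1, -4.0, 6.0, 2.8, 0.9, 5.7, -0.5, 12.2, -1.5
Mean of differences = 3.7444
Numerator Σ(Δy_t−Δȳ)(Δy_{t+1}−Δȳ) = -175.7175
Denominator Σ(Δy_t−Δȳ)² = 264.7022
r_1(Δy) = -175.7175 / 264.7022 = -0.664

-0.664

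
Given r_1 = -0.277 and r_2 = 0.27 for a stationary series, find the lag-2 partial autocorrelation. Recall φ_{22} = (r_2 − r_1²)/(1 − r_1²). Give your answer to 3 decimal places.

0.209

φ_{22} = (r_2 − r_1²) / (1 − r_1²)
r_1² = (-0.277)² = 0.076729
Numerator = 0.27 − 0.0767 = 0.1933; denominator = 1 − 0.0767 = 0.9233
φ_{22} = 0.1933 / 0.9233 = 0.209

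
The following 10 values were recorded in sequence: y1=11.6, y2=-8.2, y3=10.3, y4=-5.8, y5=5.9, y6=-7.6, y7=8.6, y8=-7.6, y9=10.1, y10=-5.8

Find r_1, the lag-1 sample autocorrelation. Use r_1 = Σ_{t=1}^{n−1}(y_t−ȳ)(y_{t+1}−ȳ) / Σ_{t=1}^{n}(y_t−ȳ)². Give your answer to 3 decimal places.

Mean ȳ = (11.6 − 8.2 + 10.3 − 5.8 + 5.9 − 7.6 + 8.6 − 7.6 + 10.1 − 5.8)/10 = 1.1500
Numerator Σ_{t=1}^{9}(y_t−ȳ)(y_{t+1}−ȳ) = -592.3175
Denominator Σ(y_t−ȳ)² = 688.2450
r_1 = -592.3175 / 688.2450 = -0.861

-0.861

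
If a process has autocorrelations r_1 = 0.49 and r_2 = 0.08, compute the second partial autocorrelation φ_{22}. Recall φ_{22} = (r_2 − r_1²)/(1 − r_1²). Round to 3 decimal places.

-0.211

φ_{22} = (r_2 − r_1²) / (1 − r_1²)
r_1² = (0.49)² = 0.2401
Numerator = 0.08 − 0.2401 = -0.1601; denominator = 1 − 0.2401 = 0.7599
φ_{22} = -0.1601 / 0.7599 = -0.211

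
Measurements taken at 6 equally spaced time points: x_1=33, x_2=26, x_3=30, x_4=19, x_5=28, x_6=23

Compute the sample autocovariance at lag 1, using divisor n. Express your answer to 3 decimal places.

Mean x̄ = (33 + 26 + 30 + 19 + 28 + 23)/6 = 26.5000
Σ_{t=1}^{5}(x_t−x̄)(x_{t+1}−x̄) = -47.7500
γ_1 = -47.7500 / 6 = -7.958

-7.958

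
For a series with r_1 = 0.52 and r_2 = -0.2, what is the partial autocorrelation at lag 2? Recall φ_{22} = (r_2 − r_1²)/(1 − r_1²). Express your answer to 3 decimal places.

-0.645

φ_{22} = (r_2 − r_1²) / (1 − r_1²)
r_1² = (0.52)² = 0.2704
Numerator = -0.2 − 0.2704 = -0.4704; denominator = 1 − 0.2704 = 0.7296
φ_{22} = -0.4704 / 0.7296 = -0.645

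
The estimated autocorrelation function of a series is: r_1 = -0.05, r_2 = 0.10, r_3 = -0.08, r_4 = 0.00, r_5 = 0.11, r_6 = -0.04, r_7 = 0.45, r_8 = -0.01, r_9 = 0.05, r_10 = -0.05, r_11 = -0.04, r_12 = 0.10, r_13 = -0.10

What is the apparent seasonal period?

7

The largest autocorrelation is r_7 = 0.45; the remaining lags stay at or below 0.11.
The dominant spike at lag 7 indicates a seasonal period of 7.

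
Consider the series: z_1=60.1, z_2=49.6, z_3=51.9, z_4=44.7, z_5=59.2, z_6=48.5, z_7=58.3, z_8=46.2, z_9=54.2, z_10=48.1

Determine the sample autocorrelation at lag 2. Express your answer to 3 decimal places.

0.510

Mean z̄ = (60.1 + 49.6 + 51.9 + 44.7 + 59.2 + 48.5 + 58.3 + 46.2 + 54.2 + 48.1)/10 = 52.0800
Numerator Σ_{t=1}^{8}(z_t−z̄)(z_{t+2}−z̄) = 143.9232
Denominator Σ(z_t−z̄)² = 282.0760
r_2 = 143.9232 / 282.0760 = 0.510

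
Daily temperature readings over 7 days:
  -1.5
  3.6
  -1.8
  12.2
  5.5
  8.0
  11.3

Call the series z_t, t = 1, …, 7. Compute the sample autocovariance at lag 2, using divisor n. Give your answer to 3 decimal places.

Mean z̄ = (-1.5 + 3.6 − 1.8 + 12.2 + 5.5 + 8.0 + 11.3)/7 = 5.3286
Σ_{t=1}^{5}(z_t−z̄)(z_{t+2}−z̄) = 54.9584
γ_2 = 54.9584 / 7 = 7.851

7.851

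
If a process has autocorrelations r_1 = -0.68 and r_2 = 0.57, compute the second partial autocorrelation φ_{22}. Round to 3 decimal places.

φ_{22} = (r_2 − r_1²) / (1 − r_1²)
r_1² = (-0.68)² = 0.4624
Numerator = 0.57 − 0.4624 = 0.1076; denominator = 1 − 0.4624 = 0.5376
φ_{22} = 0.1076 / 0.5376 = 0.200

0.200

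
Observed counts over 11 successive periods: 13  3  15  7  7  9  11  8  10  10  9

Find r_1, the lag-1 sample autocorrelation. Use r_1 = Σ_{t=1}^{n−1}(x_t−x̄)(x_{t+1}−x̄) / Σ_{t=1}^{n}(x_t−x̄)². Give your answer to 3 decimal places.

Mean x̄ = (13 + 3 + 15 + 7 + 7 + 9 + 11 + 8 + 10 + 10 + 9)/11 = 9.2727
Numerator Σ_{t=1}^{10}(x_t−x̄)(x_{t+1}−x̄) = -69.8017
Denominator Σ(x_t−x̄)² = 102.1818
r_1 = -69.8017 / 102.1818 = -0.683

-0.683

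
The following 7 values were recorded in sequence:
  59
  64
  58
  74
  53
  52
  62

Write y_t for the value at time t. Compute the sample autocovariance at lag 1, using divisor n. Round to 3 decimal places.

-14.052

Mean ȳ = (59 + 64 + 58 + 74 + 53 + 52 + 62)/7 = 60.2857
Deviations: -1.2857, 3.7143, -2.2857, 13.7143, -7.2857, -8.2857, 1.7143
Σ_{t=1}^{6}(y_t−ȳ)(y_{t+1}−ȳ) = -98.3673
γ_1 = -98.3673 / 7 = -14.052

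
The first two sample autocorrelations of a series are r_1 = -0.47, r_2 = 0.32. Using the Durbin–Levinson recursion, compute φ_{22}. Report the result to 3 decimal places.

φ_{22} = (r_2 − r_1²) / (1 − r_1²)
r_1² = (-0.47)² = 0.2209
Numerator = 0.32 − 0.2209 = 0.0991; denominator = 1 − 0.2209 = 0.7791
φ_{22} = 0.0991 / 0.7791 = 0.127

0.127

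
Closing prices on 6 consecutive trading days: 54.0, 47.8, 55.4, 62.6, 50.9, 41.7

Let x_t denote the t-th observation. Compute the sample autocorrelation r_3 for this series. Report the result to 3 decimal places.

Mean x̄ = (54.0 + 47.8 + 55.4 + 62.6 + 50.9 + 41.7)/6 = 52.0667
Deviations from mean: 1.9333, -4.2667, 3.3333, 10.5333, -1.1667, -10.3667
Numerator Σ_{t=1}^{3}(x_t−x̄)(x_{t+3}−x̄) = -9.2133
Denominator Σ(x_t−x̄)² = 252.8333
r_3 = -9.2133 / 252.8333 = -0.036

-0.036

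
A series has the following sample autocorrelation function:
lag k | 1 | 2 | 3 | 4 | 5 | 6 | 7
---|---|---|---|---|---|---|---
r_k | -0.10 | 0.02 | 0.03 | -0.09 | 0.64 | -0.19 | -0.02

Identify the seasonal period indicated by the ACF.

The largest autocorrelation is r_5 = 0.64; the remaining lags stay at or below 0.03.
The dominant spike at lag 5 indicates a seasonal period of 5.

5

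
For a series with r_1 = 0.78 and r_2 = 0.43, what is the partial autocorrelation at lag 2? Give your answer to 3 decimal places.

-0.456

φ_{22} = (r_2 − r_1²) / (1 − r_1²)
r_1² = (0.78)² = 0.6084
Numerator = 0.43 − 0.6084 = -0.1784; denominator = 1 − 0.6084 = 0.3916
φ_{22} = -0.1784 / 0.3916 = -0.456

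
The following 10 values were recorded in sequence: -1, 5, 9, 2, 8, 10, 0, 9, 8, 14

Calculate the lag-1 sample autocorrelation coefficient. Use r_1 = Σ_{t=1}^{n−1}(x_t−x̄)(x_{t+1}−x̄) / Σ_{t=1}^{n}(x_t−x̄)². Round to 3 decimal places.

-0.142

Mean x̄ = (-1 + 5 + 9 + 2 + 8 + 10 + 0 + 9 + 8 + 14)/10 = 6.4000
Numerator Σ_{t=1}^{9}(x_t−x̄)(x_{t+1}−x̄) = -29.3600
Denominator Σ(x_t−x̄)² = 206.4000
r_1 = -29.3600 / 206.4000 = -0.142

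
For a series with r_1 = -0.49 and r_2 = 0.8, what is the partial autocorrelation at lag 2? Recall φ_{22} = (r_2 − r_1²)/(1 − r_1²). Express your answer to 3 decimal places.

0.737

φ_{22} = (r_2 − r_1²) / (1 − r_1²)
r_1² = (-0.49)² = 0.2401
Numerator = 0.8 − 0.2401 = 0.5599; denominator = 1 − 0.2401 = 0.7599
φ_{22} = 0.5599 / 0.7599 = 0.737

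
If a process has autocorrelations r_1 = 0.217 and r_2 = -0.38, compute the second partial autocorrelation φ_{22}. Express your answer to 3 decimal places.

-0.448

φ_{22} = (r_2 − r_1²) / (1 − r_1²)
r_1² = (0.217)² = 0.047089
Numerator = -0.38 − 0.0471 = -0.4271; denominator = 1 − 0.0471 = 0.9529
φ_{22} = -0.4271 / 0.9529 = -0.448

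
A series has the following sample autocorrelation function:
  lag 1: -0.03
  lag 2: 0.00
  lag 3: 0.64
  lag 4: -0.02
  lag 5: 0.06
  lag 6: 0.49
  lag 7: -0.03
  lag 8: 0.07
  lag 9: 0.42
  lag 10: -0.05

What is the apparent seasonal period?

3

The largest autocorrelation is r_3 = 0.64, with weaker echoes at lags 6 (0.49) and 9 (0.42); the remaining lags stay at or below 0.07.
The dominant spike at lag 3 indicates a seasonal period of 3.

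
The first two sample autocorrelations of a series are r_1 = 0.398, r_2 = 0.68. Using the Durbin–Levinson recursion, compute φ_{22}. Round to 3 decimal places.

0.620

φ_{22} = (r_2 − r_1²) / (1 − r_1²)
r_1² = (0.398)² = 0.158404
Numerator = 0.68 − 0.1584 = 0.5216; denominator = 1 − 0.1584 = 0.8416
φ_{22} = 0.5216 / 0.8416 = 0.620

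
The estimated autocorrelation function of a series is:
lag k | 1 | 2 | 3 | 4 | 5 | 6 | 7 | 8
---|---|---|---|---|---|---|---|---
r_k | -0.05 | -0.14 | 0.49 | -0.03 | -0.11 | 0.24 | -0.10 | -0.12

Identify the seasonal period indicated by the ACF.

3

The largest autocorrelation is r_3 = 0.49, with a weaker echo at lag 6 (0.24); the remaining lags stay at or below -0.03.
The dominant spike at lag 3 indicates a seasonal period of 3.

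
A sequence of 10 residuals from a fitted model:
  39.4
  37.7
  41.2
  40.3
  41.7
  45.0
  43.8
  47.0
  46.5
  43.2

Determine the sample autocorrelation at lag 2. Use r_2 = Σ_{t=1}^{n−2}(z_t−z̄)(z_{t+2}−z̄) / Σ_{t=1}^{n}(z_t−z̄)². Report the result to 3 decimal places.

Mean z̄ = (39.4 + 37.7 + 41.2 + 40.3 + 41.7 + 45.0 + 43.8 + 47.0 + 46.5 + 43.2)/10 = 42.5800
Numerator Σ_{t=1}^{8}(z_t−z̄)(z_{t+2}−z̄) = 28.3572
Denominator Σ(z_t−z̄)² = 84.4360
r_2 = 28.3572 / 84.4360 = 0.336

0.336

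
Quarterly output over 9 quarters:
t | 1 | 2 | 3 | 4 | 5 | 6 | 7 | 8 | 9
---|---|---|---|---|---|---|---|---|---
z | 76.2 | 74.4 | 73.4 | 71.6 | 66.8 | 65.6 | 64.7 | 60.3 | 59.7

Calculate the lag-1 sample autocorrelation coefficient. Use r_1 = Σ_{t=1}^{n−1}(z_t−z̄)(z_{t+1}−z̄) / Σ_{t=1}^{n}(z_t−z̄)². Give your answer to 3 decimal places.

0.682

Mean z̄ = (76.2 + 74.4 + 73.4 + 71.6 + 66.8 + 65.6 + 64.7 + 60.3 + 59.7)/9 = 68.0778
Numerator Σ_{t=1}^{8}(z_t−z̄)(z_{t+1}−z̄) = 202.2117
Denominator Σ(z_t−z̄)² = 296.5356
r_1 = 202.2117 / 296.5356 = 0.682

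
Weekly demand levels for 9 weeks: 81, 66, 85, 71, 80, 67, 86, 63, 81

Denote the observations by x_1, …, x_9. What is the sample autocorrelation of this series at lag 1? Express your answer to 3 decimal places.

Mean x̄ = (81 + 66 + 85 + 71 + 80 + 67 + 86 + 63 + 81)/9 = 75.5556
Numerator Σ_{t=1}^{8}(x_t−x̄)(x_{t+1}−x̄) = -532.4198
Denominator Σ(x_t−x̄)² = 620.2222
r_1 = -532.4198 / 620.2222 = -0.858

-0.858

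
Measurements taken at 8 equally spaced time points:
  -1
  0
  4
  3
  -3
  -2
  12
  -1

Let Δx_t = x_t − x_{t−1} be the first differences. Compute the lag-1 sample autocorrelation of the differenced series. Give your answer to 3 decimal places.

-0.400

First differences Δx: 1, 4, -1, -6, 1, 14, -13
Mean of differences = 0.0000
Numerator Σ(Δx_t−Δx̄)(Δx_{t+1}−Δx̄) = -168.0000
Denominator Σ(Δx_t−Δx̄)² = 420.0000
r_1(Δx) = -168.0000 / 420.0000 = -0.400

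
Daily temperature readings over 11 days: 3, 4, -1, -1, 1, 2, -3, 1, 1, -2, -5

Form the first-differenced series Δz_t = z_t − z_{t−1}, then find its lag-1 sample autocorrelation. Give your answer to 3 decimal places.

First differences Δz: 1, -5, 0, 2, 1, -5, 4, 0, -3, -3
Mean of differences = -0.8000
Numerator Σ(Δz_t−Δz̄)(Δz_{t+1}−Δz̄) = -24.4400
Denominator Σ(Δz_t−Δz̄)² = 83.6000
r_1(Δz) = -24.4400 / 83.6000 = -0.292

-0.292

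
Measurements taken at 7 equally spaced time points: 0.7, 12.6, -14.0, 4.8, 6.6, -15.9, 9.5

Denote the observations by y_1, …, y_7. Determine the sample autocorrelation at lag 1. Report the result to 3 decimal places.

-0.598

Mean ȳ = (0.7 + 12.6 − 14.0 + 4.8 + 6.6 − 15.9 + 9.5)/7 = 0.6143
Deviations from mean: 0.0857, 11.9857, -14.6143, 4.1857, 5.9857, -16.5143, 8.8857
Numerator Σ_{t=1}^{6}(y_t−ȳ)(y_{t+1}−ȳ) = -455.8431
Denominator Σ(y_t−ȳ)² = 762.2686
r_1 = -455.8431 / 762.2686 = -0.598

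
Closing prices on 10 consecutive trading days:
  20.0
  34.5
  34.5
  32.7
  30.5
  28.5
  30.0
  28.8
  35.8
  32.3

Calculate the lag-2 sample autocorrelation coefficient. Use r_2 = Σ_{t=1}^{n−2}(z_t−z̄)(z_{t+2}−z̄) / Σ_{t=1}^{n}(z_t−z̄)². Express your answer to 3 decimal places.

-0.219

Mean z̄ = (20.0 + 34.5 + 34.5 + 32.7 + 30.5 + 28.5 + 30.0 + 28.8 + 35.8 + 32.3)/10 = 30.7600
Numerator Σ_{t=1}^{8}(z_t−z̄)(z_{t+2}−z̄) = -40.5652
Denominator Σ(z_t−z̄)² = 184.8840
r_2 = -40.5652 / 184.8840 = -0.219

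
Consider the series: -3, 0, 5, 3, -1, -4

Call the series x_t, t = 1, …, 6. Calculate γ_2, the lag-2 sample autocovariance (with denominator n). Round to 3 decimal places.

-5.333

Mean x̄ = (-3 + 0 + 5 + 3 − 1 − 4)/6 = 0.0000
Σ_{t=1}^{4}(x_t−x̄)(x_{t+2}−x̄) = -32.0000
γ_2 = -32.0000 / 6 = -5.333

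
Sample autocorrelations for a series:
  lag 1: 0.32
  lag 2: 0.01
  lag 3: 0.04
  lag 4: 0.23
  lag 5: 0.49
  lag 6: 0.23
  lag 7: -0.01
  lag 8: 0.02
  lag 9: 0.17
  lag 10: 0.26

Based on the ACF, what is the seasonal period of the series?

5

The largest autocorrelation is r_5 = 0.49; the remaining lags stay at or below 0.32. The elevated value at lag 1 (0.32), dropping to 0.01 at lag 2, reflects decaying short-term dependence rather than seasonality.
The dominant spike at lag 5 indicates a seasonal period of 5.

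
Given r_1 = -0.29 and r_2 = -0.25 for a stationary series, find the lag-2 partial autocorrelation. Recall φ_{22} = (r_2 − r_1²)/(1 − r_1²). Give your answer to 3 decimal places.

φ_{22} = (r_2 − r_1²) / (1 − r_1²)
r_1² = (-0.29)² = 0.0841
Numerator = -0.25 − 0.0841 = -0.3341; denominator = 1 − 0.0841 = 0.9159
φ_{22} = -0.3341 / 0.9159 = -0.365

-0.365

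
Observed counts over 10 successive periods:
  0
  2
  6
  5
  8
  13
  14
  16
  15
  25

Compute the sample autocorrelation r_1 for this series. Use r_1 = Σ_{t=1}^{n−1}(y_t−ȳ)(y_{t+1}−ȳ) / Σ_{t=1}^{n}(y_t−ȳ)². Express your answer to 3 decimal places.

Mean ȳ = (0 + 2 + 6 + 5 + 8 + 13 + 14 + 16 + 15 + 25)/10 = 10.4000
Numerator Σ_{t=1}^{9}(y_t−ȳ)(y_{t+1}−ȳ) = 277.2400
Denominator Σ(y_t−ȳ)² = 518.4000
r_1 = 277.2400 / 518.4000 = 0.535

0.535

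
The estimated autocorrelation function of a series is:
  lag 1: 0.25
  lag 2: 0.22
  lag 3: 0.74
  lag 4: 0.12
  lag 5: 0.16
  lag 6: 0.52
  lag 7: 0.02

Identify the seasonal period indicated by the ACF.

3

The largest autocorrelation is r_3 = 0.74, with a weaker echo at lag 6 (0.52); the remaining lags stay at or below 0.25. The elevated value at lag 1 (0.25), dropping to 0.22 at lag 2, reflects decaying short-term dependence rather than seasonality.
The dominant spike at lag 3 indicates a seasonal period of 3.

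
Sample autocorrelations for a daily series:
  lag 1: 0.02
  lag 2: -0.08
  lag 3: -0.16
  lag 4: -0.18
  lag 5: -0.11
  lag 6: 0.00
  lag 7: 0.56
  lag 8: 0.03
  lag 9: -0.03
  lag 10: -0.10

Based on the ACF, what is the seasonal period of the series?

The largest autocorrelation is r_7 = 0.56; the remaining lags stay at or below 0.03.
The dominant spike at lag 7 indicates a seasonal period of 7.

7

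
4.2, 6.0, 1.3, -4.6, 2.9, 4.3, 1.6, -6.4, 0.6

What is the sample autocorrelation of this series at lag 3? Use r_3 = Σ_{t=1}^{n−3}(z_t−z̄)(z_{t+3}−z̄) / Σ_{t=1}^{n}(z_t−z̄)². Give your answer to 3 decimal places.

Mean z̄ = (4.2 + 6.0 + 1.3 − 4.6 + 2.9 + 4.3 + 1.6 − 6.4 + 0.6)/9 = 1.1000
Σ(z_t−z̄)(z_{t+3}−z̄) = (-17.6700) + (8.8200) + (0.6400) + (-2.8500) + (-13.5000) + (-1.6000) = -26.1600
Denominator Σ(z_t−z̄)² = 136.3800
r_3 = -26.1600 / 136.3800 = -0.192

-0.192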